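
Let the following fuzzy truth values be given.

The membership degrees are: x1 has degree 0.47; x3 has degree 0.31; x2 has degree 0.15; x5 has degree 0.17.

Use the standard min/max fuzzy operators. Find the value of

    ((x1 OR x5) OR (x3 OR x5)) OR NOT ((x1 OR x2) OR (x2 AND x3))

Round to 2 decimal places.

x1 OR x5 = max(a, b) on (0.47, 0.17) = 0.47
x3 OR x5 = max(a, b) on (0.31, 0.17) = 0.31
(x1 OR x5) OR (x3 OR x5) = max(a, b) on (0.47, 0.31) = 0.47
x1 OR x2 = max(a, b) on (0.47, 0.15) = 0.47
x2 AND x3 = min(a, b) on (0.15, 0.31) = 0.15
(x1 OR x2) OR (x2 AND x3) = max(a, b) on (0.47, 0.15) = 0.47
NOT ((x1 OR x2) OR (x2 AND x3)) = 1 − 0.47 = 0.53
((x1 OR x5) OR (x3 OR x5)) OR NOT ((x1 OR x2) OR (x2 AND x3)) = max(a, b) on (0.47, 0.53) = 0.53

0.53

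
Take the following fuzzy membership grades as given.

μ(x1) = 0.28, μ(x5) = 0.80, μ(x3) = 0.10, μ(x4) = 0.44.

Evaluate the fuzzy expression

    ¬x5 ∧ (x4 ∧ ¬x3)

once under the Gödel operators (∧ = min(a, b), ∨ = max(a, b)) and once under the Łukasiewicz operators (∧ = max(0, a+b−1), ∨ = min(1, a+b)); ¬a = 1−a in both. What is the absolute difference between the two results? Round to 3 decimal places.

Under Gödel:
  ¬x5 = 1 − 0.80 = 0.20
  ¬x3 = 1 − 0.10 = 0.90
  x4 ∧ ¬x3 = min(a, b) on (0.44, 0.90) = 0.44
  ¬x5 ∧ (x4 ∧ ¬x3) = min(a, b) on (0.20, 0.44) = 0.20
  → value = 0.2000
Under Łukasiewicz:
  ¬x5 = 1 − 0.80 = 0.20
  ¬x3 = 1 − 0.10 = 0.90
  x4 ∧ ¬x3 = max(0, a+b−1) on (0.44, 0.90) = 0.34
  ¬x5 ∧ (x4 ∧ ¬x3) = max(0, a+b−1) on (0.20, 0.34) = 0.00
  → value = 0.0000
|0.2000 − 0.0000| = 0.200

0.200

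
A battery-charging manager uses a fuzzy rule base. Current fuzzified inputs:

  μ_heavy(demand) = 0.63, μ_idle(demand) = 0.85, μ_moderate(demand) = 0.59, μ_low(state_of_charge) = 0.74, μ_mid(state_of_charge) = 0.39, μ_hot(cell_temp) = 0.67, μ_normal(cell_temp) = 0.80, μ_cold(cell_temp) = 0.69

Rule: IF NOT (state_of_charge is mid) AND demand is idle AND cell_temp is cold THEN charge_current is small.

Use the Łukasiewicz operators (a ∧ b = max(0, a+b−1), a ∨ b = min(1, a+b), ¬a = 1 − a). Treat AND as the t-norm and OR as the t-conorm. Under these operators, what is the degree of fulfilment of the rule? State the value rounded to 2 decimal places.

0.15

firing strength: ¬mid=1−0.39=0.61, idle=0.85, cold=0.69; AND[max(0, a+b−1)] → w = 0.15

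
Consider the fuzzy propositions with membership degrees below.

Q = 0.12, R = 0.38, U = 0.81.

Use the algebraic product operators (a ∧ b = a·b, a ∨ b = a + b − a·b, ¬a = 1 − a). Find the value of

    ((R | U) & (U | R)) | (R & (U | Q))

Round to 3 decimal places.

R | U = a + b − a·b on (0.3800, 0.8100) = 0.8822
U | R = a + b − a·b on (0.8100, 0.3800) = 0.8822
(R | U) & (U | R) = a·b on (0.8822, 0.8822) = 0.7783
U | Q = a + b − a·b on (0.8100, 0.1200) = 0.8328
R & (U | Q) = a·b on (0.3800, 0.8328) = 0.3165
((R | U) & (U | R)) | (R & (U | Q)) = a + b − a·b on (0.7783, 0.3165) = 0.8484

0.848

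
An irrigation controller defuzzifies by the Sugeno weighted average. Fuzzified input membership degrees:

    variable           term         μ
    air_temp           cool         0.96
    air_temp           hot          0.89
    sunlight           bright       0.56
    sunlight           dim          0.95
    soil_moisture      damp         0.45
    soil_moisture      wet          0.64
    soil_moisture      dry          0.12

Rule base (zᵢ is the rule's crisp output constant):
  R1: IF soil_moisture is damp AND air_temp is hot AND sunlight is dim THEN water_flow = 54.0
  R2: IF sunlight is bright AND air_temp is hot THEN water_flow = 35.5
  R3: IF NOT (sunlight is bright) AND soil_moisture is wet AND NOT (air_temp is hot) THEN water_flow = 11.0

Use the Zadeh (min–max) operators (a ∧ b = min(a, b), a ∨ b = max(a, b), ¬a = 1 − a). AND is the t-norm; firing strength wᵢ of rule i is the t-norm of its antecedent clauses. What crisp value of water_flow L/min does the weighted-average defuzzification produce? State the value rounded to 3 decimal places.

40.527

R1 (z=54.0): damp=0.45, hot=0.89, dim=0.95; AND[min(a, b)] → w = 0.45
R2 (z=35.5): bright=0.56, hot=0.89; AND[min(a, b)] → w = 0.56
R3 (z=11.0): ¬bright=1−0.56=0.44, wet=0.64, ¬hot=1−0.89=0.11; AND[min(a, b)] → w = 0.11
Weighted average = (0.45·54.0 + 0.56·35.5 + 0.11·11.0) / (0.45 + 0.56 + 0.11)
  = 45.3900 / 1.1200 = 40.527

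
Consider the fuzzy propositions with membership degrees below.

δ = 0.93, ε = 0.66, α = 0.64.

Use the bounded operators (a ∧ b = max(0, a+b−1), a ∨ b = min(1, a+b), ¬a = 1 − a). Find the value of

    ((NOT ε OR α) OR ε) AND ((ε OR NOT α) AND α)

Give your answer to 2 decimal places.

NOT ε = 1 − 0.66 = 0.34
NOT ε OR α = min(1, a+b) on (0.34, 0.64) = 0.98
(NOT ε OR α) OR ε = min(1, a+b) on (0.98, 0.66) = 1.00
NOT α = 1 − 0.64 = 0.36
ε OR NOT α = min(1, a+b) on (0.66, 0.36) = 1.00
(ε OR NOT α) AND α = max(0, a+b−1) on (1.00, 0.64) = 0.64
((NOT ε OR α) OR ε) AND ((ε OR NOT α) AND α) = max(0, a+b−1) on (1.00, 0.64) = 0.64

0.64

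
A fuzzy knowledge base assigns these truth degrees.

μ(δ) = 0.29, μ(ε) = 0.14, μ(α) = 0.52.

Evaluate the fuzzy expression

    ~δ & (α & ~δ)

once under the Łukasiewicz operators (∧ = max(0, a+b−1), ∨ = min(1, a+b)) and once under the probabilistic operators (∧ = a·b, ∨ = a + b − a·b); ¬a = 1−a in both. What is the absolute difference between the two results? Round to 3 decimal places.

Under Łukasiewicz:
  ~δ = 1 − 0.29 = 0.71
  ~δ = 1 − 0.29 = 0.71
  α & ~δ = max(0, a+b−1) on (0.52, 0.71) = 0.23
  ~δ & (α & ~δ) = max(0, a+b−1) on (0.71, 0.23) = 0.00
  → value = 0.0000
Under probabilistic:
  ~δ = 1 − 0.2900 = 0.7100
  ~δ = 1 − 0.2900 = 0.7100
  α & ~δ = a·b on (0.5200, 0.7100) = 0.3692
  ~δ & (α & ~δ) = a·b on (0.7100, 0.3692) = 0.2621
  → value = 0.2621
|0.0000 − 0.2621| = 0.262

0.262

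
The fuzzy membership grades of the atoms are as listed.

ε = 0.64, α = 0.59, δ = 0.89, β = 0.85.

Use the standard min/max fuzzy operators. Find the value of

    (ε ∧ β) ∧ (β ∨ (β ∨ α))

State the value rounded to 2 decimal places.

0.64

ε ∧ β = min(a, b) on (0.64, 0.85) = 0.64
β ∨ α = max(a, b) on (0.85, 0.59) = 0.85
β ∨ (β ∨ α) = max(a, b) on (0.85, 0.85) = 0.85
(ε ∧ β) ∧ (β ∨ (β ∨ α)) = min(a, b) on (0.64, 0.85) = 0.64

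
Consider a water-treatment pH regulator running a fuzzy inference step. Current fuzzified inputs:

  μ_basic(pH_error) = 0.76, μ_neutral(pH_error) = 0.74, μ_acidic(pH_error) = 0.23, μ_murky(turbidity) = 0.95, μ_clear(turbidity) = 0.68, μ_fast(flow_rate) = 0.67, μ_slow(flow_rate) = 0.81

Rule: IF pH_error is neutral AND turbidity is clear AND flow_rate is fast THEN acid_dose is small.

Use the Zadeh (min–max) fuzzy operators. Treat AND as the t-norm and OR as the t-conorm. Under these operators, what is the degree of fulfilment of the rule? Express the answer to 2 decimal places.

0.67

firing strength: neutral=0.74, clear=0.68, fast=0.67; AND[min(a, b)] → w = 0.67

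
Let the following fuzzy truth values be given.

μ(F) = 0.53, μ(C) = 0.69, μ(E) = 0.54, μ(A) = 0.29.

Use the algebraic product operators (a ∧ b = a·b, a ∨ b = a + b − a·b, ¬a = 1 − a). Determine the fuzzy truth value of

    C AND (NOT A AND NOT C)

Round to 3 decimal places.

0.152

NOT A = 1 − 0.2900 = 0.7100
NOT C = 1 − 0.6900 = 0.3100
NOT A AND NOT C = a·b on (0.7100, 0.3100) = 0.2201
C AND (NOT A AND NOT C) = a·b on (0.6900, 0.2201) = 0.1519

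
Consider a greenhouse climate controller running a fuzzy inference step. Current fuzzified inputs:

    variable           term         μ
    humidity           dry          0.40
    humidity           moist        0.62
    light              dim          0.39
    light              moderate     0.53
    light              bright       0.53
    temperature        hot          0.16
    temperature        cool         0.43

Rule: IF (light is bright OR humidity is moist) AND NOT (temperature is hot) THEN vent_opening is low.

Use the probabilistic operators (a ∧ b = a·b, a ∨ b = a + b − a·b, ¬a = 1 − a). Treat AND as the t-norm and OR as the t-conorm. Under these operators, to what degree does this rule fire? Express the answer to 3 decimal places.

0.690

firing strength: (bright=0.53 OR moist=0.62) = 0.8214; AND[a·b] with ¬hot=1−0.16=0.84 → w = 0.6900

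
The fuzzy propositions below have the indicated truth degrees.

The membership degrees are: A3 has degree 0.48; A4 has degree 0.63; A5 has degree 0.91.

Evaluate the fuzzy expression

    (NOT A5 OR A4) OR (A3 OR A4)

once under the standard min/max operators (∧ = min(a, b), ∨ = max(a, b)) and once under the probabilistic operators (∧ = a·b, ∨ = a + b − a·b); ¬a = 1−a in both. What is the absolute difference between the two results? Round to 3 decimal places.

Under standard min/max:
  NOT A5 = 1 − 0.91 = 0.09
  NOT A5 OR A4 = max(a, b) on (0.09, 0.63) = 0.63
  A3 OR A4 = max(a, b) on (0.48, 0.63) = 0.63
  (NOT A5 OR A4) OR (A3 OR A4) = max(a, b) on (0.63, 0.63) = 0.63
  → value = 0.6300
Under probabilistic:
  NOT A5 = 1 − 0.9100 = 0.0900
  NOT A5 OR A4 = a + b − a·b on (0.0900, 0.6300) = 0.6633
  A3 OR A4 = a + b − a·b on (0.4800, 0.6300) = 0.8076
  (NOT A5 OR A4) OR (A3 OR A4) = a + b − a·b on (0.6633, 0.8076) = 0.9352
  → value = 0.9352
|0.6300 − 0.9352| = 0.305

0.305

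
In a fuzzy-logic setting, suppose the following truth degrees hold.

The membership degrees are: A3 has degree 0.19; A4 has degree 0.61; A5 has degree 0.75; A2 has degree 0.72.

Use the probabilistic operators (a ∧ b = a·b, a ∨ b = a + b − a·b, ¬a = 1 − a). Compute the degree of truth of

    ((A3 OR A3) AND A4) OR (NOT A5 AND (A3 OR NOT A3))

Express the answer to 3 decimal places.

A3 OR A3 = a + b − a·b on (0.1900, 0.1900) = 0.3439
(A3 OR A3) AND A4 = a·b on (0.3439, 0.6100) = 0.2098
NOT A5 = 1 − 0.7500 = 0.2500
NOT A3 = 1 − 0.1900 = 0.8100
A3 OR NOT A3 = a + b − a·b on (0.1900, 0.8100) = 0.8461
NOT A5 AND (A3 OR NOT A3) = a·b on (0.2500, 0.8461) = 0.2115
((A3 OR A3) AND A4) OR (NOT A5 AND (A3 OR NOT A3)) = a + b − a·b on (0.2098, 0.2115) = 0.3769

0.377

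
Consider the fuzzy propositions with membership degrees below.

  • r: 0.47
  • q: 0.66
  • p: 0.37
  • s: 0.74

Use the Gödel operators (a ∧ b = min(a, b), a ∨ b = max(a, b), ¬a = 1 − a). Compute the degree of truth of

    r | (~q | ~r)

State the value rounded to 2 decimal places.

~q = 1 − 0.66 = 0.34
~r = 1 − 0.47 = 0.53
~q | ~r = max(a, b) on (0.34, 0.53) = 0.53
r | (~q | ~r) = max(a, b) on (0.47, 0.53) = 0.53

0.53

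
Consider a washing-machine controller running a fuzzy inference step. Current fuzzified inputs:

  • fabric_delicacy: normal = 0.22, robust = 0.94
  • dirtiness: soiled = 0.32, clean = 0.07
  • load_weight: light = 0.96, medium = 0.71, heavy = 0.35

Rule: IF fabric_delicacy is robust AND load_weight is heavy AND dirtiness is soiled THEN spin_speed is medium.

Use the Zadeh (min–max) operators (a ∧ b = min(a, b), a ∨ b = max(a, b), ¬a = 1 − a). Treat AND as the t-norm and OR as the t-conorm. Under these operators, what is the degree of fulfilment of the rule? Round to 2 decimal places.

firing strength: robust=0.94, heavy=0.35, soiled=0.32; AND[min(a, b)] → w = 0.32

0.32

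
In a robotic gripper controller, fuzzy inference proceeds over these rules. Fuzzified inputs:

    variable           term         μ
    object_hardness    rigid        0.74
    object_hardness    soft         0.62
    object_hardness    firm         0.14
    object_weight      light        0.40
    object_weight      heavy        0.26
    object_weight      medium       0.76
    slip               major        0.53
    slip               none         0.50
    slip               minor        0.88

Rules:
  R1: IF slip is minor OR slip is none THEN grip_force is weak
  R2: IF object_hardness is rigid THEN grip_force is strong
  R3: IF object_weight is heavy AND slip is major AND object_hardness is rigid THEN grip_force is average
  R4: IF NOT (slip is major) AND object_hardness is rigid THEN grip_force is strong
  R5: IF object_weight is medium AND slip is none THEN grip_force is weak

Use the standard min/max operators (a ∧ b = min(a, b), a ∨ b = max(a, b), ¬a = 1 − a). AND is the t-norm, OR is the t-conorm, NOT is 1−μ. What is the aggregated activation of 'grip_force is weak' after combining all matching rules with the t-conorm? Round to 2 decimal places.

0.88

R1: minor=0.88, none=0.50; OR[max(a, b)] → w = 0.88
R2: rigid=0.74 → w = 0.74
R3: heavy=0.26, major=0.53, rigid=0.74; AND[min(a, b)] → w = 0.26
R4: ¬major=1−0.53=0.47, rigid=0.74; AND[min(a, b)] → w = 0.47
R5: medium=0.76, none=0.50; AND[min(a, b)] → w = 0.50
Rules with consequent 'weak': {R1, R5} → strengths 0.88, 0.50
Aggregate via t-conorm [max(a, b)]: 0.88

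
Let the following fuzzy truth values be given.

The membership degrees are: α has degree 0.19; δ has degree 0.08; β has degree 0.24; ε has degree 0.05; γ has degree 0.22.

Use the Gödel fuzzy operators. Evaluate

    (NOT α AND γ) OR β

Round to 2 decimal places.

0.24

NOT α = 1 − 0.19 = 0.81
NOT α AND γ = min(a, b) on (0.81, 0.22) = 0.22
(NOT α AND γ) OR β = max(a, b) on (0.22, 0.24) = 0.24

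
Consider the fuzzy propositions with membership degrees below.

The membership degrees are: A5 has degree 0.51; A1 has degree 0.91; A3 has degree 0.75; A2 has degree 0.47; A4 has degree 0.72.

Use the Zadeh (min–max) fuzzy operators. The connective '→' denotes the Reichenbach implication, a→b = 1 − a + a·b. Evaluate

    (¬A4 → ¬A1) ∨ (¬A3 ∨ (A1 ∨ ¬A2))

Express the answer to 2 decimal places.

0.91

¬A4 = 1 − 0.72 = 0.28
¬A1 = 1 − 0.91 = 0.09
¬A4 → ¬A1  [Reichenbach: 1 − a + a·b] with a=0.28, b=0.09 → 0.75
¬A3 = 1 − 0.75 = 0.25
¬A2 = 1 − 0.47 = 0.53
A1 ∨ ¬A2 = max(a, b) on (0.91, 0.53) = 0.91
¬A3 ∨ (A1 ∨ ¬A2) = max(a, b) on (0.25, 0.91) = 0.91
(¬A4 → ¬A1) ∨ (¬A3 ∨ (A1 ∨ ¬A2)) = max(a, b) on (0.75, 0.91) = 0.91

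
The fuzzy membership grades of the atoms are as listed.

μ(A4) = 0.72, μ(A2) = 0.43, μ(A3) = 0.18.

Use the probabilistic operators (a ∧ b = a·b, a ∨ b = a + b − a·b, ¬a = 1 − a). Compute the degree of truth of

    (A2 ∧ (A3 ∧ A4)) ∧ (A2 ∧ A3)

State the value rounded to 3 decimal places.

0.004

A3 ∧ A4 = a·b on (0.1800, 0.7200) = 0.1296
A2 ∧ (A3 ∧ A4) = a·b on (0.4300, 0.1296) = 0.0557
A2 ∧ A3 = a·b on (0.4300, 0.1800) = 0.0774
(A2 ∧ (A3 ∧ A4)) ∧ (A2 ∧ A3) = a·b on (0.0557, 0.0774) = 0.0043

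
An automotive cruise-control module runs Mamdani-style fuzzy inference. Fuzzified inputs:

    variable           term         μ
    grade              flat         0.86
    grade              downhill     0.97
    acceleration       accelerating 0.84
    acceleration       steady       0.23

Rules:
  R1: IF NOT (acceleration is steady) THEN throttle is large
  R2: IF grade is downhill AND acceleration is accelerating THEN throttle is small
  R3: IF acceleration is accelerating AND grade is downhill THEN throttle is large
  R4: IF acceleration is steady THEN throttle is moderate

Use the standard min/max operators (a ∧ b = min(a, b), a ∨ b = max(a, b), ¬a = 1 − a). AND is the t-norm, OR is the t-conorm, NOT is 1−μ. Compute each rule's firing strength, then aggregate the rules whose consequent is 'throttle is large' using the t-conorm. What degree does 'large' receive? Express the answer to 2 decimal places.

0.84

R1: ¬steady=1−0.23=0.77 → w = 0.77
R2: downhill=0.97, accelerating=0.84; AND[min(a, b)] → w = 0.84
R3: accelerating=0.84, downhill=0.97; AND[min(a, b)] → w = 0.84
R4: steady=0.23 → w = 0.23
Rules with consequent 'large': {R1, R3} → strengths 0.77, 0.84
Aggregate via t-conorm [max(a, b)]: 0.84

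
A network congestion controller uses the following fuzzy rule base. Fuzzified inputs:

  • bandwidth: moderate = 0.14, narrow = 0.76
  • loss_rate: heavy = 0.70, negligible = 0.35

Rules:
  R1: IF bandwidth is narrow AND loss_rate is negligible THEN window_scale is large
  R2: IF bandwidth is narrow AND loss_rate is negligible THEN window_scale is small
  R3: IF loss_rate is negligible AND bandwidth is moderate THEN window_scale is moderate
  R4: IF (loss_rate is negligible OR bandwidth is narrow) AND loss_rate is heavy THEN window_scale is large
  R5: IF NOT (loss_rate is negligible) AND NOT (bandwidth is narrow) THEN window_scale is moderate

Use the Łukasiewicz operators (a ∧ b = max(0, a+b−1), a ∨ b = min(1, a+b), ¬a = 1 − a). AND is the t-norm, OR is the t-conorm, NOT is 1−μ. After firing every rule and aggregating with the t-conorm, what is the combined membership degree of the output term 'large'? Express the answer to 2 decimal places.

0.81

R1: narrow=0.76, negligible=0.35; AND[max(0, a+b−1)] → w = 0.11
R2: narrow=0.76, negligible=0.35; AND[max(0, a+b−1)] → w = 0.11
R3: negligible=0.35, moderate=0.14; AND[max(0, a+b−1)] → w = 0.00
R4: (negligible=0.35 OR narrow=0.76) = 1.00; AND[max(0, a+b−1)] with heavy=0.70 → w = 0.70
R5: ¬negligible=1−0.35=0.65, ¬narrow=1−0.76=0.24; AND[max(0, a+b−1)] → w = 0.00
Rules with consequent 'large': {R1, R4} → strengths 0.11, 0.70
Aggregate via t-conorm [min(1, a+b)]: 0.81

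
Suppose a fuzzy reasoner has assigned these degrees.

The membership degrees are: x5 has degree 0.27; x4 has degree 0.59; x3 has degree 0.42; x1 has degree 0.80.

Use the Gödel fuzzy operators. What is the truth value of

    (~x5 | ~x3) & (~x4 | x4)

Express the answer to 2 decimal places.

0.59

~x5 = 1 − 0.27 = 0.73
~x3 = 1 − 0.42 = 0.58
~x5 | ~x3 = max(a, b) on (0.73, 0.58) = 0.73
~x4 = 1 − 0.59 = 0.41
~x4 | x4 = max(a, b) on (0.41, 0.59) = 0.59
(~x5 | ~x3) & (~x4 | x4) = min(a, b) on (0.73, 0.59) = 0.59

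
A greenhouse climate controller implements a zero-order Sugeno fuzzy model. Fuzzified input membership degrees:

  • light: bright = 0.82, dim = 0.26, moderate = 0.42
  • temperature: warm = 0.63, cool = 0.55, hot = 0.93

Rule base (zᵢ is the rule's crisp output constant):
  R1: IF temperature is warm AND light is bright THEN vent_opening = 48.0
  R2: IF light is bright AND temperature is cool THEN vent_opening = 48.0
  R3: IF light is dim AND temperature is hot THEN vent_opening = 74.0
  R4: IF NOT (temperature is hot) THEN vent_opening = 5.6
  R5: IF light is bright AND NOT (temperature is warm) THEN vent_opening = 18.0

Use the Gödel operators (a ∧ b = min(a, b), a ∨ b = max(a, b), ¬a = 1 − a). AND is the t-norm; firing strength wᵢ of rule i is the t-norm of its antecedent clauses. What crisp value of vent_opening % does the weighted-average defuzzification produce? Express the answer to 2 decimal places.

R1 (z=48.0): warm=0.63, bright=0.82; AND[min(a, b)] → w = 0.63
R2 (z=48.0): bright=0.82, cool=0.55; AND[min(a, b)] → w = 0.55
R3 (z=74.0): dim=0.26, hot=0.93; AND[min(a, b)] → w = 0.26
R4 (z=5.6): ¬hot=1−0.93=0.07 → w = 0.07
R5 (z=18.0): bright=0.82, ¬warm=1−0.63=0.37; AND[min(a, b)] → w = 0.37
Weighted average = (0.63·48.0 + 0.55·48.0 + 0.26·74.0 + 0.07·5.6 + 0.37·18.0) / (0.63 + 0.55 + 0.26 + 0.07 + 0.37)
  = 82.9320 / 1.8800 = 44.11

44.11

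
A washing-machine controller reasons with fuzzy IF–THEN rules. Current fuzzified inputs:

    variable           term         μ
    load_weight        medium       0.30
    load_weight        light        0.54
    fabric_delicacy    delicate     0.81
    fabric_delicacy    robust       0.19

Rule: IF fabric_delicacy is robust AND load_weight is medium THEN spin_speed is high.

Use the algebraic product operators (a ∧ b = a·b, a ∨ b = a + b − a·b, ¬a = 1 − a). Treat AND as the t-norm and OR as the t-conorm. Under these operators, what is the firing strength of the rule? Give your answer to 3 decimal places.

0.057

firing strength: robust=0.19, medium=0.30; AND[a·b] → w = 0.0570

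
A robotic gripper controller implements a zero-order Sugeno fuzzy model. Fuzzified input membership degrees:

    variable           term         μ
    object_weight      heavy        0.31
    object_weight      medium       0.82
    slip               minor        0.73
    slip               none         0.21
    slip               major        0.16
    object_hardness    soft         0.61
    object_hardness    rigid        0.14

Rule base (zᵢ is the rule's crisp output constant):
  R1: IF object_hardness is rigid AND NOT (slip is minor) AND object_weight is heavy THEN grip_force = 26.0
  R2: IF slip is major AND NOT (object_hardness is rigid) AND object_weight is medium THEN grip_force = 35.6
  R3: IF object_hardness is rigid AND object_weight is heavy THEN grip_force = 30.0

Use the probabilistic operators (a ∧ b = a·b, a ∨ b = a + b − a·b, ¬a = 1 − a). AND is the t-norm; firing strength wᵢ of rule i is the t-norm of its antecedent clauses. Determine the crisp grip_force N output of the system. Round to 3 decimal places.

33.483

R1 (z=26.0): rigid=0.14, ¬minor=1−0.73=0.27, heavy=0.31; AND[a·b] → w = 0.0117
R2 (z=35.6): major=0.16, ¬rigid=1−0.14=0.86, medium=0.82; AND[a·b] → w = 0.1128
R3 (z=30.0): rigid=0.14, heavy=0.31; AND[a·b] → w = 0.0434
Weighted average = (0.0117·26.0 + 0.1128·35.6 + 0.0434·30.0) / (0.0117 + 0.1128 + 0.0434)
  = 5.6235 / 0.1679 = 33.483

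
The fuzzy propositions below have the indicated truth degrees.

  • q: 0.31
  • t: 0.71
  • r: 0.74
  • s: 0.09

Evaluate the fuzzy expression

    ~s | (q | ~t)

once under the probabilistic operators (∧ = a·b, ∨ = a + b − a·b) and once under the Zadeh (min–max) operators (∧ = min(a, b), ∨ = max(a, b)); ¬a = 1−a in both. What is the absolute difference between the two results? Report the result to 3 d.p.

Under probabilistic:
  ~s = 1 − 0.0900 = 0.9100
  ~t = 1 − 0.7100 = 0.2900
  q | ~t = a + b − a·b on (0.3100, 0.2900) = 0.5101
  ~s | (q | ~t) = a + b − a·b on (0.9100, 0.5101) = 0.9559
  → value = 0.9559
Under Zadeh (min–max):
  ~s = 1 − 0.09 = 0.91
  ~t = 1 − 0.71 = 0.29
  q | ~t = max(a, b) on (0.31, 0.29) = 0.31
  ~s | (q | ~t) = max(a, b) on (0.91, 0.31) = 0.91
  → value = 0.9100
|0.9559 − 0.9100| = 0.046

0.046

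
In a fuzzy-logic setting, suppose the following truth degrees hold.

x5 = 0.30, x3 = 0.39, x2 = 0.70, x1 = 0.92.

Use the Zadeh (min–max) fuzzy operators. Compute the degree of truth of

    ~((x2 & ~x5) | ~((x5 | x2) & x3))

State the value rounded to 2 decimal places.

0.30

~x5 = 1 − 0.30 = 0.70
x2 & ~x5 = min(a, b) on (0.70, 0.70) = 0.70
x5 | x2 = max(a, b) on (0.30, 0.70) = 0.70
(x5 | x2) & x3 = min(a, b) on (0.70, 0.39) = 0.39
~((x5 | x2) & x3) = 1 − 0.39 = 0.61
(x2 & ~x5) | ~((x5 | x2) & x3) = max(a, b) on (0.70, 0.61) = 0.70
~((x2 & ~x5) | ~((x5 | x2) & x3)) = 1 − 0.70 = 0.30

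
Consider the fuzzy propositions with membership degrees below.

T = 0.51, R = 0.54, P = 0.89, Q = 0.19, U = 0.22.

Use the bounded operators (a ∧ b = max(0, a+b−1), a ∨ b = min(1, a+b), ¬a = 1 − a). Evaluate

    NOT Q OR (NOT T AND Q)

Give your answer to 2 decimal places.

0.81

NOT Q = 1 − 0.19 = 0.81
NOT T = 1 − 0.51 = 0.49
NOT T AND Q = max(0, a+b−1) on (0.49, 0.19) = 0.00
NOT Q OR (NOT T AND Q) = min(1, a+b) on (0.81, 0.00) = 0.81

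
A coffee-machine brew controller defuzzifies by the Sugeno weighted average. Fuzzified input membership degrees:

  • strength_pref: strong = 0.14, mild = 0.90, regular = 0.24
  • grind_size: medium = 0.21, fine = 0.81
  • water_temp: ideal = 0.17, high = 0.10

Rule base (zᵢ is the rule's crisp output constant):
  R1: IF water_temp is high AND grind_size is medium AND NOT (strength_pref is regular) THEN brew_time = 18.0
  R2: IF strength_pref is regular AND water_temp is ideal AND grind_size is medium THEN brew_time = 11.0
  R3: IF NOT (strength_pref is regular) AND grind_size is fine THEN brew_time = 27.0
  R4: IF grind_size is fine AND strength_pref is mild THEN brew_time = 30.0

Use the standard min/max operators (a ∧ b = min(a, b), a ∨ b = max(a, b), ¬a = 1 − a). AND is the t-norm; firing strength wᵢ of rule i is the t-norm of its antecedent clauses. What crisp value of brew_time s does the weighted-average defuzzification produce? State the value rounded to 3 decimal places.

26.353

R1 (z=18.0): high=0.10, medium=0.21, ¬regular=1−0.24=0.76; AND[min(a, b)] → w = 0.10
R2 (z=11.0): regular=0.24, ideal=0.17, medium=0.21; AND[min(a, b)] → w = 0.17
R3 (z=27.0): ¬regular=1−0.24=0.76, fine=0.81; AND[min(a, b)] → w = 0.76
R4 (z=30.0): fine=0.81, mild=0.90; AND[min(a, b)] → w = 0.81
Weighted average = (0.10·18.0 + 0.17·11.0 + 0.76·27.0 + 0.81·30.0) / (0.10 + 0.17 + 0.76 + 0.81)
  = 48.4900 / 1.8400 = 26.353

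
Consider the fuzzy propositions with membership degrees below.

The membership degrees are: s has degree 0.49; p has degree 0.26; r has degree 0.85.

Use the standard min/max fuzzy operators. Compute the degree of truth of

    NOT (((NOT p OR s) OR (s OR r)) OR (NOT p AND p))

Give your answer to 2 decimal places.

NOT p = 1 − 0.26 = 0.74
NOT p OR s = max(a, b) on (0.74, 0.49) = 0.74
s OR r = max(a, b) on (0.49, 0.85) = 0.85
(NOT p OR s) OR (s OR r) = max(a, b) on (0.74, 0.85) = 0.85
NOT p = 1 − 0.26 = 0.74
NOT p AND p = min(a, b) on (0.74, 0.26) = 0.26
((NOT p OR s) OR (s OR r)) OR (NOT p AND p) = max(a, b) on (0.85, 0.26) = 0.85
NOT (((NOT p OR s) OR (s OR r)) OR (NOT p AND p)) = 1 − 0.85 = 0.15

0.15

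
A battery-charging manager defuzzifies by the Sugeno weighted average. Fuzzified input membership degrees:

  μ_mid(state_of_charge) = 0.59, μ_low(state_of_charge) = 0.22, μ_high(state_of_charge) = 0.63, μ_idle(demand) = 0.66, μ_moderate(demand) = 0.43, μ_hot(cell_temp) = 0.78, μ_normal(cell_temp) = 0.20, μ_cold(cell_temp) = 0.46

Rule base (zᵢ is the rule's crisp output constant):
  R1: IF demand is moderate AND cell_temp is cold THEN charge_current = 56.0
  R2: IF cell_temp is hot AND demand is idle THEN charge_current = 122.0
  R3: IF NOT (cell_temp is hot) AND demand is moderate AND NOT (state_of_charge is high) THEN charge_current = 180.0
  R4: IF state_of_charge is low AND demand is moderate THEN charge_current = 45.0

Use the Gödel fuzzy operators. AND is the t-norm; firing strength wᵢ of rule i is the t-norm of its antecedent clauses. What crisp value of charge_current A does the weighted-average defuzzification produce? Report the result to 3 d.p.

R1 (z=56.0): moderate=0.43, cold=0.46; AND[min(a, b)] → w = 0.43
R2 (z=122.0): hot=0.78, idle=0.66; AND[min(a, b)] → w = 0.66
R3 (z=180.0): ¬hot=1−0.78=0.22, moderate=0.43, ¬high=1−0.63=0.37; AND[min(a, b)] → w = 0.22
R4 (z=45.0): low=0.22, moderate=0.43; AND[min(a, b)] → w = 0.22
Weighted average = (0.43·56.0 + 0.66·122.0 + 0.22·180.0 + 0.22·45.0) / (0.43 + 0.66 + 0.22 + 0.22)
  = 154.1000 / 1.5300 = 100.719

100.719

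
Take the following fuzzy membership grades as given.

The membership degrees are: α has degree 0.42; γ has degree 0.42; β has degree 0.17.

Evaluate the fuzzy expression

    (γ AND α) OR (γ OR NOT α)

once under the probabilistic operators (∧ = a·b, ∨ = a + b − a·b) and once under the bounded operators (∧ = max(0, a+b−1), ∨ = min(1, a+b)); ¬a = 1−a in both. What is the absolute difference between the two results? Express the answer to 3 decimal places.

Under probabilistic:
  γ AND α = a·b on (0.4200, 0.4200) = 0.1764
  NOT α = 1 − 0.4200 = 0.5800
  γ OR NOT α = a + b − a·b on (0.4200, 0.5800) = 0.7564
  (γ AND α) OR (γ OR NOT α) = a + b − a·b on (0.1764, 0.7564) = 0.7994
  → value = 0.7994
Under bounded:
  γ AND α = max(0, a+b−1) on (0.42, 0.42) = 0.00
  NOT α = 1 − 0.42 = 0.58
  γ OR NOT α = min(1, a+b) on (0.42, 0.58) = 1.00
  (γ AND α) OR (γ OR NOT α) = min(1, a+b) on (0.00, 1.00) = 1.00
  → value = 1.0000
|0.7994 − 1.0000| = 0.201

0.201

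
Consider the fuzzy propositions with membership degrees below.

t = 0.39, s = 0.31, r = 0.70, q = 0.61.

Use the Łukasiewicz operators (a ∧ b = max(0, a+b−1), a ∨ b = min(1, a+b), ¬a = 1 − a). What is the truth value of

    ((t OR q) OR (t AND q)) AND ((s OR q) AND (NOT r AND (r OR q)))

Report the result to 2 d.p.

0.22

t OR q = min(1, a+b) on (0.39, 0.61) = 1.00
t AND q = max(0, a+b−1) on (0.39, 0.61) = 0.00
(t OR q) OR (t AND q) = min(1, a+b) on (1.00, 0.00) = 1.00
s OR q = min(1, a+b) on (0.31, 0.61) = 0.92
NOT r = 1 − 0.70 = 0.30
r OR q = min(1, a+b) on (0.70, 0.61) = 1.00
NOT r AND (r OR q) = max(0, a+b−1) on (0.30, 1.00) = 0.30
(s OR q) AND (NOT r AND (r OR q)) = max(0, a+b−1) on (0.92, 0.30) = 0.22
((t OR q) OR (t AND q)) AND ((s OR q) AND (NOT r AND (r OR q))) = max(0, a+b−1) on (1.00, 0.22) = 0.22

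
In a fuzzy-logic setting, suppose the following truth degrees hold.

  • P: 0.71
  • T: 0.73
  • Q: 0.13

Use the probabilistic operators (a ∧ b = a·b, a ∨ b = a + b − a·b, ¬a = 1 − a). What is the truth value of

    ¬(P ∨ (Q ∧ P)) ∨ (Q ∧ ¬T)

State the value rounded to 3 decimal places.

Q ∧ P = a·b on (0.1300, 0.7100) = 0.0923
P ∨ (Q ∧ P) = a + b − a·b on (0.7100, 0.0923) = 0.7368
¬(P ∨ (Q ∧ P)) = 1 − 0.7368 = 0.2632
¬T = 1 − 0.7300 = 0.2700
Q ∧ ¬T = a·b on (0.1300, 0.2700) = 0.0351
¬(P ∨ (Q ∧ P)) ∨ (Q ∧ ¬T) = a + b − a·b on (0.2632, 0.0351) = 0.2891

0.289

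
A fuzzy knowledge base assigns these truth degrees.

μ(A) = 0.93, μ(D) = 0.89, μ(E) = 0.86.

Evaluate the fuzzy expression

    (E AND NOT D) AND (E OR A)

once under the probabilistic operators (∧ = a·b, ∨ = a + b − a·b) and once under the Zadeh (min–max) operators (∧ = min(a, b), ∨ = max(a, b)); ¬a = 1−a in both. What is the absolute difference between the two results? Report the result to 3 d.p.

0.016

Under probabilistic:
  NOT D = 1 − 0.8900 = 0.1100
  E AND NOT D = a·b on (0.8600, 0.1100) = 0.0946
  E OR A = a + b − a·b on (0.8600, 0.9300) = 0.9902
  (E AND NOT D) AND (E OR A) = a·b on (0.0946, 0.9902) = 0.0937
  → value = 0.0937
Under Zadeh (min–max):
  NOT D = 1 − 0.89 = 0.11
  E AND NOT D = min(a, b) on (0.86, 0.11) = 0.11
  E OR A = max(a, b) on (0.86, 0.93) = 0.93
  (E AND NOT D) AND (E OR A) = min(a, b) on (0.11, 0.93) = 0.11
  → value = 0.1100
|0.0937 − 0.1100| = 0.016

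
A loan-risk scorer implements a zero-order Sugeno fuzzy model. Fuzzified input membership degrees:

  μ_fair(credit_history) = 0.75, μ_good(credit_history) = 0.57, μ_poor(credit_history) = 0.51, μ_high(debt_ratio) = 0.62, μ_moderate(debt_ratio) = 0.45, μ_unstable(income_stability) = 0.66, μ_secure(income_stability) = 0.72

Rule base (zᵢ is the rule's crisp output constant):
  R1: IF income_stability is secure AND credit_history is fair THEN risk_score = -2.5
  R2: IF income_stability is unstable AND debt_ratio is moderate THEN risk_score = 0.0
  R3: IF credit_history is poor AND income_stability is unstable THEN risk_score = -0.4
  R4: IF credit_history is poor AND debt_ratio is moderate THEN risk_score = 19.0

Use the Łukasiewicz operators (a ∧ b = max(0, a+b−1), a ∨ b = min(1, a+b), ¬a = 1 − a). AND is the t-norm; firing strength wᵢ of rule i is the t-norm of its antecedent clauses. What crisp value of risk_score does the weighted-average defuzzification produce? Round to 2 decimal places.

-1.66

R1 (z=-2.5): secure=0.72, fair=0.75; AND[max(0, a+b−1)] → w = 0.47
R2 (z=0.0): unstable=0.66, moderate=0.45; AND[max(0, a+b−1)] → w = 0.11
R3 (z=-0.4): poor=0.51, unstable=0.66; AND[max(0, a+b−1)] → w = 0.17
R4 (z=19.0): poor=0.51, moderate=0.45; AND[max(0, a+b−1)] → w = 0.00
Weighted average = (0.47·-2.5 + 0.11·0.0 + 0.17·-0.4 + 0.00·19.0) / (0.47 + 0.11 + 0.17 + 0.00)
  = -1.2430 / 0.7500 = -1.66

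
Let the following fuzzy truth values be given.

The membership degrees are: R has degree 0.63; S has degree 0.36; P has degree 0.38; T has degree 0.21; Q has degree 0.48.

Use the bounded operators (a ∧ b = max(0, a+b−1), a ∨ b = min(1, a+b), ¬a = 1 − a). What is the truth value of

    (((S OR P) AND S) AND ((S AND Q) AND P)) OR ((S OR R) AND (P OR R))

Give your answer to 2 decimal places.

S OR P = min(1, a+b) on (0.36, 0.38) = 0.74
(S OR P) AND S = max(0, a+b−1) on (0.74, 0.36) = 0.10
S AND Q = max(0, a+b−1) on (0.36, 0.48) = 0.00
(S AND Q) AND P = max(0, a+b−1) on (0.00, 0.38) = 0.00
((S OR P) AND S) AND ((S AND Q) AND P) = max(0, a+b−1) on (0.10, 0.00) = 0.00
S OR R = min(1, a+b) on (0.36, 0.63) = 0.99
P OR R = min(1, a+b) on (0.38, 0.63) = 1.00
(S OR R) AND (P OR R) = max(0, a+b−1) on (0.99, 1.00) = 0.99
(((S OR P) AND S) AND ((S AND Q) AND P)) OR ((S OR R) AND (P OR R)) = min(1, a+b) on (0.00, 0.99) = 0.99

0.99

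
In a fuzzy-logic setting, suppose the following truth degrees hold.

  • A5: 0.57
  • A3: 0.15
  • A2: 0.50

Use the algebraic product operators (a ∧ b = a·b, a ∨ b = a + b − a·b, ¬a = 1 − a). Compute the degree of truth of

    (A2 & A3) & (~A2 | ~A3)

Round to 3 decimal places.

A2 & A3 = a·b on (0.5000, 0.1500) = 0.0750
~A2 = 1 − 0.5000 = 0.5000
~A3 = 1 − 0.1500 = 0.8500
~A2 | ~A3 = a + b − a·b on (0.5000, 0.8500) = 0.9250
(A2 & A3) & (~A2 | ~A3) = a·b on (0.0750, 0.9250) = 0.0694

0.069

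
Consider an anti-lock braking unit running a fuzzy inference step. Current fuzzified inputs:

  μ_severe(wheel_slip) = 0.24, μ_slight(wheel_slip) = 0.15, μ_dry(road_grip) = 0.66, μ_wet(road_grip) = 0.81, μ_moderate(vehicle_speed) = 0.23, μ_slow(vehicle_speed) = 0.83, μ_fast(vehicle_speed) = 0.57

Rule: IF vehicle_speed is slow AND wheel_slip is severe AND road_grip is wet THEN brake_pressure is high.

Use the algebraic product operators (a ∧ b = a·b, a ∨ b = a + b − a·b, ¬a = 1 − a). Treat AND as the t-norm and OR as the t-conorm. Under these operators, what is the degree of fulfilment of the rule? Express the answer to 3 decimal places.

firing strength: slow=0.83, severe=0.24, wet=0.81; AND[a·b] → w = 0.1614

0.161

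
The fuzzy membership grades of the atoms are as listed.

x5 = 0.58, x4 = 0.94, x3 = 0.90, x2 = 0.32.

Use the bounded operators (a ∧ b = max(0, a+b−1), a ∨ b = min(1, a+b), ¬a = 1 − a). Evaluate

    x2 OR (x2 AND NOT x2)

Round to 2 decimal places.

0.32

NOT x2 = 1 − 0.32 = 0.68
x2 AND NOT x2 = max(0, a+b−1) on (0.32, 0.68) = 0.00
x2 OR (x2 AND NOT x2) = min(1, a+b) on (0.32, 0.00) = 0.32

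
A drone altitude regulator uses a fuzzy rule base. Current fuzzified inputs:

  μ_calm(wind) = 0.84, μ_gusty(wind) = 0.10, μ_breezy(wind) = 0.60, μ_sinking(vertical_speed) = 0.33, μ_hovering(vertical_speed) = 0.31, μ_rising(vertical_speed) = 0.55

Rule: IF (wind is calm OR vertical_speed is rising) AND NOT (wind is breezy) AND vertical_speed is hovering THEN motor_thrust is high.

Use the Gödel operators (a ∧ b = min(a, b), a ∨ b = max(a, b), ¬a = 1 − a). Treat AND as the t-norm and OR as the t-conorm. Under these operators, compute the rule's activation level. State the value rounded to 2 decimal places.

firing strength: (calm=0.84 OR rising=0.55) = 0.84; AND[min(a, b)] with ¬breezy=1−0.60=0.40, hovering=0.31 → w = 0.31

0.31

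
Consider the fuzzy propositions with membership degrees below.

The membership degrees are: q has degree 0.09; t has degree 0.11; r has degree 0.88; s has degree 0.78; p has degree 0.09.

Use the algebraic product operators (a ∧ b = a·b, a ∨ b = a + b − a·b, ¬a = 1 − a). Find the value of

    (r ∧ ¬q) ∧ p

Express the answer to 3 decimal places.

¬q = 1 − 0.0900 = 0.9100
r ∧ ¬q = a·b on (0.8800, 0.9100) = 0.8008
(r ∧ ¬q) ∧ p = a·b on (0.8008, 0.0900) = 0.0721

0.072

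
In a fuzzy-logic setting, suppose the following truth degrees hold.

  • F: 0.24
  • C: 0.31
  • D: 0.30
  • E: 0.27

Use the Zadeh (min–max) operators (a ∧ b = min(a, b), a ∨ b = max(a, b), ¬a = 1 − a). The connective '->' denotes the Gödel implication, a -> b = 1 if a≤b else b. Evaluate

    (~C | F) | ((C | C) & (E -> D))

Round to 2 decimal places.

~C = 1 − 0.31 = 0.69
~C | F = max(a, b) on (0.69, 0.24) = 0.69
C | C = max(a, b) on (0.31, 0.31) = 0.31
E -> D  [Gödel: 1 if a≤b else b] with a=0.27, b=0.30 → 1.00
(C | C) & (E -> D) = min(a, b) on (0.31, 1.00) = 0.31
(~C | F) | ((C | C) & (E -> D)) = max(a, b) on (0.69, 0.31) = 0.69

0.69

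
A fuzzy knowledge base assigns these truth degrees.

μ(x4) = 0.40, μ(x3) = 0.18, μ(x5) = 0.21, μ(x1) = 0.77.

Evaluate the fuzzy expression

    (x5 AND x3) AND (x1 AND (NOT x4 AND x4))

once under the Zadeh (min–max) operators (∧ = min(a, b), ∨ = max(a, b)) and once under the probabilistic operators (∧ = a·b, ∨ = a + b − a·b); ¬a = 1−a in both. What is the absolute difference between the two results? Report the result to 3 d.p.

0.173

Under Zadeh (min–max):
  x5 AND x3 = min(a, b) on (0.21, 0.18) = 0.18
  NOT x4 = 1 − 0.40 = 0.60
  NOT x4 AND x4 = min(a, b) on (0.60, 0.40) = 0.40
  x1 AND (NOT x4 AND x4) = min(a, b) on (0.77, 0.40) = 0.40
  (x5 AND x3) AND (x1 AND (NOT x4 AND x4)) = min(a, b) on (0.18, 0.40) = 0.18
  → value = 0.1800
Under probabilistic:
  x5 AND x3 = a·b on (0.2100, 0.1800) = 0.0378
  NOT x4 = 1 − 0.4000 = 0.6000
  NOT x4 AND x4 = a·b on (0.6000, 0.4000) = 0.2400
  x1 AND (NOT x4 AND x4) = a·b on (0.7700, 0.2400) = 0.1848
  (x5 AND x3) AND (x1 AND (NOT x4 AND x4)) = a·b on (0.0378, 0.1848) = 0.0070
  → value = 0.0070
|0.1800 − 0.0070| = 0.173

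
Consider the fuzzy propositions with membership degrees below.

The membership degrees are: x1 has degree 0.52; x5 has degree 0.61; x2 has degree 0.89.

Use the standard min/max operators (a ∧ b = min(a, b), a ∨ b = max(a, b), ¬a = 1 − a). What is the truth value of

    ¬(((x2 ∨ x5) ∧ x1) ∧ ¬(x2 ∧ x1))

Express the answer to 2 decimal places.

0.52

x2 ∨ x5 = max(a, b) on (0.89, 0.61) = 0.89
(x2 ∨ x5) ∧ x1 = min(a, b) on (0.89, 0.52) = 0.52
x2 ∧ x1 = min(a, b) on (0.89, 0.52) = 0.52
¬(x2 ∧ x1) = 1 − 0.52 = 0.48
((x2 ∨ x5) ∧ x1) ∧ ¬(x2 ∧ x1) = min(a, b) on (0.52, 0.48) = 0.48
¬(((x2 ∨ x5) ∧ x1) ∧ ¬(x2 ∧ x1)) = 1 − 0.48 = 0.52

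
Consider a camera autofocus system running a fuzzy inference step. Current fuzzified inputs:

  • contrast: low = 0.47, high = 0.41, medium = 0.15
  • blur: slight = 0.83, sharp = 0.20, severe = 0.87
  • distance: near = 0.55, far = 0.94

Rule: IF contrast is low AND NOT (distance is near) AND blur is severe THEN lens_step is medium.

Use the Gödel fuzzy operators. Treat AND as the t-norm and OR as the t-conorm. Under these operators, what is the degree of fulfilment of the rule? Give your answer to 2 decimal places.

0.45

firing strength: low=0.47, ¬near=1−0.55=0.45, severe=0.87; AND[min(a, b)] → w = 0.45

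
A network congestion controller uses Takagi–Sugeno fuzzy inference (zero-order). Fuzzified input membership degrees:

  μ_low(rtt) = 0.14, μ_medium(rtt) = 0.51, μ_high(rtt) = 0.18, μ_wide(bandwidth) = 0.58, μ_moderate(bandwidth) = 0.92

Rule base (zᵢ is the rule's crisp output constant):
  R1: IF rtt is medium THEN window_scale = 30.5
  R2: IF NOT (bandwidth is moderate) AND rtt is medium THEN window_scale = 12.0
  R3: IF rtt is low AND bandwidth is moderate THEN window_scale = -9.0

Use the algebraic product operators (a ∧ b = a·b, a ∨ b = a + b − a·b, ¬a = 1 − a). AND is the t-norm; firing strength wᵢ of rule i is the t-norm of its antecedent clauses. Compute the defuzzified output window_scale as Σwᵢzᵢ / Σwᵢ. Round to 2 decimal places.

R1 (z=30.5): medium=0.51 → w = 0.5100
R2 (z=12.0): ¬moderate=1−0.92=0.08, medium=0.51; AND[a·b] → w = 0.0408
R3 (z=-9.0): low=0.14, moderate=0.92; AND[a·b] → w = 0.1288
Weighted average = (0.5100·30.5 + 0.0408·12.0 + 0.1288·-9.0) / (0.5100 + 0.0408 + 0.1288)
  = 14.8854 / 0.6796 = 21.90

21.90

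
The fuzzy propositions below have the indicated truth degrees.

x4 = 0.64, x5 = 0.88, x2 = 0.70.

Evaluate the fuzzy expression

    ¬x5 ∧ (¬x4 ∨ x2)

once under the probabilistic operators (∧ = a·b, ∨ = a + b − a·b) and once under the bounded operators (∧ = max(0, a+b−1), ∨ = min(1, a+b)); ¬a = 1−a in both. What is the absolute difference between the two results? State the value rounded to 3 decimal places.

0.023

Under probabilistic:
  ¬x5 = 1 − 0.8800 = 0.1200
  ¬x4 = 1 − 0.6400 = 0.3600
  ¬x4 ∨ x2 = a + b − a·b on (0.3600, 0.7000) = 0.8080
  ¬x5 ∧ (¬x4 ∨ x2) = a·b on (0.1200, 0.8080) = 0.0970
  → value = 0.0970
Under bounded:
  ¬x5 = 1 − 0.88 = 0.12
  ¬x4 = 1 − 0.64 = 0.36
  ¬x4 ∨ x2 = min(1, a+b) on (0.36, 0.70) = 1.00
  ¬x5 ∧ (¬x4 ∨ x2) = max(0, a+b−1) on (0.12, 1.00) = 0.12
  → value = 0.1200
|0.0970 − 0.1200| = 0.023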